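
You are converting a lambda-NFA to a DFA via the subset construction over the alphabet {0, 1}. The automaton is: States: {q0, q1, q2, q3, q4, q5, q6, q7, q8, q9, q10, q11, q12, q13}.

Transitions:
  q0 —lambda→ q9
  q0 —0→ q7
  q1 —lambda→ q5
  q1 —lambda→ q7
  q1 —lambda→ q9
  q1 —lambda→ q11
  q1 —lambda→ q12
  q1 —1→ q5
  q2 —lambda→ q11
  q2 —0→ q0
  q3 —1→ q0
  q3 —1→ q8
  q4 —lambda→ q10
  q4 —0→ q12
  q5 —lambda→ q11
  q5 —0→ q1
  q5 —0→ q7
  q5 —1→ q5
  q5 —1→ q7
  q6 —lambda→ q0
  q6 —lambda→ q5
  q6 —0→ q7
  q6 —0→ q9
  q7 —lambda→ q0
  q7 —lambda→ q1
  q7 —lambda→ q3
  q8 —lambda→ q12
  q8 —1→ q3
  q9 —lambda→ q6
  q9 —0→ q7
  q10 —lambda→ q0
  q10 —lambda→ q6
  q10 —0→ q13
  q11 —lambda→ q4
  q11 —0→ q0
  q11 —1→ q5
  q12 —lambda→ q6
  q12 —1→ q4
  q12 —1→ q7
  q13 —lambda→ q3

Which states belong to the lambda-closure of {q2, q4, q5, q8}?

{q0, q2, q4, q5, q6, q8, q9, q10, q11, q12}

Start with {q2, q4, q5, q8}.
From q2 via lambda: add q11.
From q4 via lambda: add q10.
From q8 via lambda: add q12.
From q10 via lambda: add q0, q6.
From q0 via lambda: add q9.
No new states can be added; the closed set is {q0, q2, q4, q5, q6, q8, q9, q10, q11, q12}.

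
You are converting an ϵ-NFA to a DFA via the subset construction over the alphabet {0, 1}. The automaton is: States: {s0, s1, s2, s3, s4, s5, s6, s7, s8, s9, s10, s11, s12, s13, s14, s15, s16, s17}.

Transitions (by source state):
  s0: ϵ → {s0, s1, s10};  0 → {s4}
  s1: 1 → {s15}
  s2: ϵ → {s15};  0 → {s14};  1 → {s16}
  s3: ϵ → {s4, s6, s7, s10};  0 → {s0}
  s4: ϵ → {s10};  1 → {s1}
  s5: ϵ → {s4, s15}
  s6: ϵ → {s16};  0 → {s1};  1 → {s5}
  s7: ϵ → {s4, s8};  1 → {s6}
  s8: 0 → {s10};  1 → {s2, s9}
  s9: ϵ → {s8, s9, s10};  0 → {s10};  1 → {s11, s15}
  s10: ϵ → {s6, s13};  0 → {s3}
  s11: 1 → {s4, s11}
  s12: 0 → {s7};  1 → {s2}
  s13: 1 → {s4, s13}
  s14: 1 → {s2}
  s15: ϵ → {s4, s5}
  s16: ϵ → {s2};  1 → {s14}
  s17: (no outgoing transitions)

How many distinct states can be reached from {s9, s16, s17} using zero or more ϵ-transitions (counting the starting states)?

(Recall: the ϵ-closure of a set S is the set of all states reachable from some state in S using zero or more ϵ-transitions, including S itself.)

11

Start with {s9, s16, s17}.
From s9 via ϵ: add s8, s10.
From s16 via ϵ: add s2.
From s2 via ϵ: add s15.
From s10 via ϵ: add s6, s13.
From s15 via ϵ: add s4, s5.
ϵ-closure = {s2, s4, s5, s6, s8, s9, s10, s13, s15, s16, s17}, which has 11 states.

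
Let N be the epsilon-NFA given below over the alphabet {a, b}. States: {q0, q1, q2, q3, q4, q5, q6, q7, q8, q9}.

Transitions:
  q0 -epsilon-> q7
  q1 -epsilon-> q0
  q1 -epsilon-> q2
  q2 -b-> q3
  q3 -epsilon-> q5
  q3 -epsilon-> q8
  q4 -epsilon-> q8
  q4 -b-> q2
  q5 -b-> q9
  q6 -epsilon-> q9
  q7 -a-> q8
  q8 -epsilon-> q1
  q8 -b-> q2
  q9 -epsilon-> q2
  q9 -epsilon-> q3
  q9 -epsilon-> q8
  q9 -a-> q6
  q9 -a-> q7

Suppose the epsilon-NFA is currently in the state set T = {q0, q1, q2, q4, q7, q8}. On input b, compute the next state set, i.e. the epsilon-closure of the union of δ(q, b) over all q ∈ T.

{q0, q1, q2, q3, q5, q7, q8}

q2 on b → {q3}.
q4 on b → {q2}.
q8 on b → {q2}.
No b-transition from q0, q1, q7.
Union after reading b: {q2, q3}.
Now take the epsilon-closure:
From q3 via epsilon: add q5, q8.
From q8 via epsilon: add q1.
From q1 via epsilon: add q0.
From q0 via epsilon: add q7.
No new states can be added; the closed set is {q0, q1, q2, q3, q5, q7, q8}.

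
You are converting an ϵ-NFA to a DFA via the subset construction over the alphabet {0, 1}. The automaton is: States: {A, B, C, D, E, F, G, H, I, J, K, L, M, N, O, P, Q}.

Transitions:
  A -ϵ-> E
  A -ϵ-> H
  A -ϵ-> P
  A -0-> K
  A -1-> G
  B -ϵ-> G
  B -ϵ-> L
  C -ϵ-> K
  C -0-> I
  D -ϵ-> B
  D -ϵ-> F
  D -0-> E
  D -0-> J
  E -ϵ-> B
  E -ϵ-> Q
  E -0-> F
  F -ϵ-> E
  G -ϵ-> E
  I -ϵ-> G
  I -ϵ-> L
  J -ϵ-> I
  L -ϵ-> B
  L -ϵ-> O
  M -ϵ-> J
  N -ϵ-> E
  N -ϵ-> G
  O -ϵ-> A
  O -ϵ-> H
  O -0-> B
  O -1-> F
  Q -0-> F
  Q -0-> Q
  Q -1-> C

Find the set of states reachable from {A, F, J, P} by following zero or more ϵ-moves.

Start with {A, F, J, P}.
From A via ϵ: add E, H.
From J via ϵ: add I.
From E via ϵ: add B, Q.
From I via ϵ: add G, L.
From L via ϵ: add O.
No new states can be added; the closed set is {A, B, E, F, G, H, I, J, L, O, P, Q}.

{A, B, E, F, G, H, I, J, L, O, P, Q}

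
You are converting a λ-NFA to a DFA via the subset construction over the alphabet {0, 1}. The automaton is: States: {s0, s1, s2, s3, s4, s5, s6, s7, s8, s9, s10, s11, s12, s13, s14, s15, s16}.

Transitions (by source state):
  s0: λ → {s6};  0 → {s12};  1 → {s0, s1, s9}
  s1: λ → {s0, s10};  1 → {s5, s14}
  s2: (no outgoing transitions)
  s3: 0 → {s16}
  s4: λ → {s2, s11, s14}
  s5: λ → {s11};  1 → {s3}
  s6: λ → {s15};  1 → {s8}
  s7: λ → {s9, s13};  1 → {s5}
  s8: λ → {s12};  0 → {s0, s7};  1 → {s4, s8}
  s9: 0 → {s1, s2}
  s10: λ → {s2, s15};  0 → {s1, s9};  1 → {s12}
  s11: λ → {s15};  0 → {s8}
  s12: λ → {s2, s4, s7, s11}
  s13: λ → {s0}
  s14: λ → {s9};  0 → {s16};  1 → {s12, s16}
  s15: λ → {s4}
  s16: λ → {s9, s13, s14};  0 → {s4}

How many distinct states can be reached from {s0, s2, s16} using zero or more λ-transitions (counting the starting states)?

Start with {s0, s2, s16}.
From s0 via λ: add s6.
From s16 via λ: add s9, s13, s14.
From s6 via λ: add s15.
From s15 via λ: add s4.
From s4 via λ: add s11.
λ-closure = {s0, s2, s4, s6, s9, s11, s13, s14, s15, s16}, which has 10 states.

10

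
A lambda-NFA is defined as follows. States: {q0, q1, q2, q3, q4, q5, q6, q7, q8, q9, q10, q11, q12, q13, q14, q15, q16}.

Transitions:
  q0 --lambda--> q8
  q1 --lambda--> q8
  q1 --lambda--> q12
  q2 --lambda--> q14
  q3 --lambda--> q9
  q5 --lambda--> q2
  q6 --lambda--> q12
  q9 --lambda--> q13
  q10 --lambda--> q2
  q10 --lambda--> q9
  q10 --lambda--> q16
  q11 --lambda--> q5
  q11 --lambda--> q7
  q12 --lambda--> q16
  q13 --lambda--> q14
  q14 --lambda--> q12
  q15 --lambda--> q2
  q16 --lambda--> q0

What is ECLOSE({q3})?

Start with {q3}.
From q3 via lambda: add q9.
From q9 via lambda: add q13.
From q13 via lambda: add q14.
From q14 via lambda: add q12.
From q12 via lambda: add q16.
From q16 via lambda: add q0.
From q0 via lambda: add q8.
No new states can be added; the closed set is {q0, q3, q8, q9, q12, q13, q14, q16}.

{q0, q3, q8, q9, q12, q13, q14, q16}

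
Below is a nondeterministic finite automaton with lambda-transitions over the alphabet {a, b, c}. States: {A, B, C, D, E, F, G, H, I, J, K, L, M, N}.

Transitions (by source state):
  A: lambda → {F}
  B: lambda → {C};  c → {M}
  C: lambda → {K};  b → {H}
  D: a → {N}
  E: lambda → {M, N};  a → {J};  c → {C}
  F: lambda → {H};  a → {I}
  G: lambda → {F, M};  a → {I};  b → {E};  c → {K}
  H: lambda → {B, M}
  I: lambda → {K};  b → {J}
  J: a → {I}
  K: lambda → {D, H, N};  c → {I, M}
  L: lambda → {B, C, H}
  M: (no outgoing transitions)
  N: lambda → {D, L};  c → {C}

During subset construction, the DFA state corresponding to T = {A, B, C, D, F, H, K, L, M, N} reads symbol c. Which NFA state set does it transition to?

{B, C, D, H, I, K, L, M, N}

B on c → {M}.
K on c → {I, M}.
N on c → {C}.
No c-transition from A, C, D, F, H, L, M.
Union after reading c: {C, I, M}.
Now take the lambda-closure:
From C via lambda: add K.
From K via lambda: add D, H, N.
From H via lambda: add B.
From N via lambda: add L.
No new states can be added; the closed set is {B, C, D, H, I, K, L, M, N}.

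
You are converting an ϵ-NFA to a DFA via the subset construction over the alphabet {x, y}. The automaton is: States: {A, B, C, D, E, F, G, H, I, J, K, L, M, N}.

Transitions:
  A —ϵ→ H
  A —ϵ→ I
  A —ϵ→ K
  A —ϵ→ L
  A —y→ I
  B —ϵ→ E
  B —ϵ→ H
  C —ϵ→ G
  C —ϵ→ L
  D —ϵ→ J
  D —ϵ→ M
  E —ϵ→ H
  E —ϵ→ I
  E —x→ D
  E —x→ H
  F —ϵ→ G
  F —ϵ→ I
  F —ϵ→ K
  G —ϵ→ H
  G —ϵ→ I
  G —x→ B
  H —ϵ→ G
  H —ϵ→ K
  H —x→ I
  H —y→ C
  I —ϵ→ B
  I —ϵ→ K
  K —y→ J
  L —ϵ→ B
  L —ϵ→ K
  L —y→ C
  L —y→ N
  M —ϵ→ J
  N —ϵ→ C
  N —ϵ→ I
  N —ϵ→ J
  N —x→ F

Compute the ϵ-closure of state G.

Start with {G}.
From G via ϵ: add H, I.
From H via ϵ: add K.
From I via ϵ: add B.
From B via ϵ: add E.
No new states can be added; the closed set is {B, E, G, H, I, K}.

{B, E, G, H, I, K}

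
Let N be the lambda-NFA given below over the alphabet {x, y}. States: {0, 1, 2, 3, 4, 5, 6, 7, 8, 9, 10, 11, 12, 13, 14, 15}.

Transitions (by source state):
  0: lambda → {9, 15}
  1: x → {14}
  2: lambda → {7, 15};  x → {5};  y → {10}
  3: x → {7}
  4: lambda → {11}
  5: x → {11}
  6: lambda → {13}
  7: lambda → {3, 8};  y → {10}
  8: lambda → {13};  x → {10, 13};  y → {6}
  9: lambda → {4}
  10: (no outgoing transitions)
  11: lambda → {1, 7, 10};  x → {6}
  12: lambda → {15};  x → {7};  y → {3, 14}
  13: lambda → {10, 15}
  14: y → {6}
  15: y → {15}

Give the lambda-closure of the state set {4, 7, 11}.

{1, 3, 4, 7, 8, 10, 11, 13, 15}

Start with {4, 7, 11}.
From 7 via lambda: add 3, 8.
From 11 via lambda: add 1, 10.
From 8 via lambda: add 13.
From 13 via lambda: add 15.
No new states can be added; the closed set is {1, 3, 4, 7, 8, 10, 11, 13, 15}.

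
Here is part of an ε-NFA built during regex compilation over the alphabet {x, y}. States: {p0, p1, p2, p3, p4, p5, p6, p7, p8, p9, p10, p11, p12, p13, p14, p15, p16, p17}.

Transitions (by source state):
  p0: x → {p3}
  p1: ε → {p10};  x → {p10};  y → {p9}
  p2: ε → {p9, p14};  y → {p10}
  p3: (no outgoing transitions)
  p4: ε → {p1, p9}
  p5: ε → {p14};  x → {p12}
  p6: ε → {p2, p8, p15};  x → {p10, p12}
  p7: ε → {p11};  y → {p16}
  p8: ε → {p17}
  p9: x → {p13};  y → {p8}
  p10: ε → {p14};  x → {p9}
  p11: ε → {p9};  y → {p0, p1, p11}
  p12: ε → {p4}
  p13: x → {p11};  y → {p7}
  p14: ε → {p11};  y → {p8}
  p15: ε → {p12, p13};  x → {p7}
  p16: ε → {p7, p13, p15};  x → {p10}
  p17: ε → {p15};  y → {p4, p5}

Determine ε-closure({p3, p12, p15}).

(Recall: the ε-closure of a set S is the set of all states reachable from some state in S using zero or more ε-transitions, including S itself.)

{p1, p3, p4, p9, p10, p11, p12, p13, p14, p15}

Start with {p3, p12, p15}.
From p12 via ε: add p4.
From p15 via ε: add p13.
From p4 via ε: add p1, p9.
From p1 via ε: add p10.
From p10 via ε: add p14.
From p14 via ε: add p11.
No new states can be added; the closed set is {p1, p3, p4, p9, p10, p11, p12, p13, p14, p15}.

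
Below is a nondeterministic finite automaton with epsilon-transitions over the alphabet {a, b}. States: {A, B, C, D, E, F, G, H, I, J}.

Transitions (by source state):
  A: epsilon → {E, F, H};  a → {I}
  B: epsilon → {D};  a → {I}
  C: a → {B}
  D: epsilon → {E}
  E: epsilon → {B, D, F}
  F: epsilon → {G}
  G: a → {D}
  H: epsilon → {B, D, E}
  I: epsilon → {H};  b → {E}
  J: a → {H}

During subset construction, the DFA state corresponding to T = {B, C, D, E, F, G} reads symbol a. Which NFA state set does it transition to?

{B, D, E, F, G, H, I}

B on a → {I}.
C on a → {B}.
G on a → {D}.
No a-transition from D, E, F.
Union after reading a: {B, D, I}.
Now take the epsilon-closure:
From D via epsilon: add E.
From I via epsilon: add H.
From E via epsilon: add F.
From F via epsilon: add G.
No new states can be added; the closed set is {B, D, E, F, G, H, I}.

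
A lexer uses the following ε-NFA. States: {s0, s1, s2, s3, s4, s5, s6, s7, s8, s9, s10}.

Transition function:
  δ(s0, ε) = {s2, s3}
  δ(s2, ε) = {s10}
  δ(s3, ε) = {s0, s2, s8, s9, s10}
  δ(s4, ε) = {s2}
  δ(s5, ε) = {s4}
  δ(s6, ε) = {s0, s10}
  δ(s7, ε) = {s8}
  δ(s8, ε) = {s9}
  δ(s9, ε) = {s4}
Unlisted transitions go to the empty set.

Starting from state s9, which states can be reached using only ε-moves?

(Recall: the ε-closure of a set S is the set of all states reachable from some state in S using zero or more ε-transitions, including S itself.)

{s2, s4, s9, s10}

Start with {s9}.
From s9 via ε: add s4.
From s4 via ε: add s2.
From s2 via ε: add s10.
No new states can be added; the closed set is {s2, s4, s9, s10}.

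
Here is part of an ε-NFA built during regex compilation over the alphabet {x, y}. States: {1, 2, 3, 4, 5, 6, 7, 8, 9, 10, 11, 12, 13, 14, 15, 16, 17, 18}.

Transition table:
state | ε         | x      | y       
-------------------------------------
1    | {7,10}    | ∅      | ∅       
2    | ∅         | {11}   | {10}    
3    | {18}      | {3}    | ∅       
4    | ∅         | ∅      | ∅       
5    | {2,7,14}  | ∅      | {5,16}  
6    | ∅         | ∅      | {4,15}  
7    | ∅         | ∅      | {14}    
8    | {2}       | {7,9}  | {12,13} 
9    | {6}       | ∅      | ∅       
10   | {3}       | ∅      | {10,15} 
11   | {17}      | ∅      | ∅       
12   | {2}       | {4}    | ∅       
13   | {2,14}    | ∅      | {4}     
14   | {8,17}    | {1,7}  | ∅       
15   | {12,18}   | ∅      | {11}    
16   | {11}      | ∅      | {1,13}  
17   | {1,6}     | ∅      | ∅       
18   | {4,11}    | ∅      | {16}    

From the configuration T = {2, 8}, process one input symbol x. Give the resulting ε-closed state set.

{1, 3, 4, 6, 7, 9, 10, 11, 17, 18}

2 on x → {11}.
8 on x → {7, 9}.
Union after reading x: {7, 9, 11}.
Now take the ε-closure:
From 9 via ε: add 6.
From 11 via ε: add 17.
From 17 via ε: add 1.
From 1 via ε: add 10.
From 10 via ε: add 3.
From 3 via ε: add 18.
From 18 via ε: add 4.
No new states can be added; the closed set is {1, 3, 4, 6, 7, 9, 10, 11, 17, 18}.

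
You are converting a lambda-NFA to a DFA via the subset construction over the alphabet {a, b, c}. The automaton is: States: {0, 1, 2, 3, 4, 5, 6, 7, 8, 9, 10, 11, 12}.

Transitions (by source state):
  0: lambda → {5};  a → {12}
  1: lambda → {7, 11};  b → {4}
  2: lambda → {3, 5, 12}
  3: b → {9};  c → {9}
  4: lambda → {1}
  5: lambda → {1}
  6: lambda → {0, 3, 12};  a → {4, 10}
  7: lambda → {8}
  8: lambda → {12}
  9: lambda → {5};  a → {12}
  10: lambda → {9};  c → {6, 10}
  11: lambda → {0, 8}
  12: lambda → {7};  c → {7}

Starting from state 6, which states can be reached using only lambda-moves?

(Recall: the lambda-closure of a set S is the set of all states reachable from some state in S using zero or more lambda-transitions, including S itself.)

{0, 1, 3, 5, 6, 7, 8, 11, 12}

Start with {6}.
From 6 via lambda: add 0, 3, 12.
From 0 via lambda: add 5.
From 12 via lambda: add 7.
From 5 via lambda: add 1.
From 7 via lambda: add 8.
From 1 via lambda: add 11.
No new states can be added; the closed set is {0, 1, 3, 5, 6, 7, 8, 11, 12}.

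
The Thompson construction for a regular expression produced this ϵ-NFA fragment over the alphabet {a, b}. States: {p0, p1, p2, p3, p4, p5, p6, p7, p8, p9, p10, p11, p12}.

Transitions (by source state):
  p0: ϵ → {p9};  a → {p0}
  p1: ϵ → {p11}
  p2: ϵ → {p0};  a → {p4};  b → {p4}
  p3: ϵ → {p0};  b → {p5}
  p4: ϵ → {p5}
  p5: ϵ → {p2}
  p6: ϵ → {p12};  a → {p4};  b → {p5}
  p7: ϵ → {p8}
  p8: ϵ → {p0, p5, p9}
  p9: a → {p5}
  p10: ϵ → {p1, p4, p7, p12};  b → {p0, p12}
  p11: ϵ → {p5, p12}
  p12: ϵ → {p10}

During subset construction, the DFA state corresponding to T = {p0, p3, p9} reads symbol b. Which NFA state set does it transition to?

{p0, p2, p5, p9}

p3 on b → {p5}.
No b-transition from p0, p9.
Union after reading b: {p5}.
Now take the ϵ-closure:
From p5 via ϵ: add p2.
From p2 via ϵ: add p0.
From p0 via ϵ: add p9.
No new states can be added; the closed set is {p0, p2, p5, p9}.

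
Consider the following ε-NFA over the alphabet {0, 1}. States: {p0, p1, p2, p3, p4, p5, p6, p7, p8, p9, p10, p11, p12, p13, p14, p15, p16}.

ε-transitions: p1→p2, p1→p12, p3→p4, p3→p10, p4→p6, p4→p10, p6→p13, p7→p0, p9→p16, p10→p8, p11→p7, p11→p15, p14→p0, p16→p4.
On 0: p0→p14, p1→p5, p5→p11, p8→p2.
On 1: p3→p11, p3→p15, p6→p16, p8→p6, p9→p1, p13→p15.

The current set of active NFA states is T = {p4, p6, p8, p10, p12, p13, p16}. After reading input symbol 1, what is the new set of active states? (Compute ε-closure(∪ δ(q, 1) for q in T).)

{p4, p6, p8, p10, p13, p15, p16}

p6 on 1 → {p16}.
p8 on 1 → {p6}.
p13 on 1 → {p15}.
No 1-transition from p4, p10, p12, p16.
Union after reading 1: {p6, p15, p16}.
Now take the ε-closure:
From p6 via ε: add p13.
From p16 via ε: add p4.
From p4 via ε: add p10.
From p10 via ε: add p8.
No new states can be added; the closed set is {p4, p6, p8, p10, p13, p15, p16}.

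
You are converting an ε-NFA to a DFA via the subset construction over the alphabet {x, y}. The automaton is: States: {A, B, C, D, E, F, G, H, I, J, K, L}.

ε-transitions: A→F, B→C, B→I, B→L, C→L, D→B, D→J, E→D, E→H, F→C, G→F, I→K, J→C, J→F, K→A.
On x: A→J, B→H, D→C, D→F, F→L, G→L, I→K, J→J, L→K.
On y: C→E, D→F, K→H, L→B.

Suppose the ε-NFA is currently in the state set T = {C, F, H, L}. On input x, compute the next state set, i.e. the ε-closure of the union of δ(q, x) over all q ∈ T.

{A, C, F, K, L}

F on x → {L}.
L on x → {K}.
No x-transition from C, H.
Union after reading x: {K, L}.
Now take the ε-closure:
From K via ε: add A.
From A via ε: add F.
From F via ε: add C.
No new states can be added; the closed set is {A, C, F, K, L}.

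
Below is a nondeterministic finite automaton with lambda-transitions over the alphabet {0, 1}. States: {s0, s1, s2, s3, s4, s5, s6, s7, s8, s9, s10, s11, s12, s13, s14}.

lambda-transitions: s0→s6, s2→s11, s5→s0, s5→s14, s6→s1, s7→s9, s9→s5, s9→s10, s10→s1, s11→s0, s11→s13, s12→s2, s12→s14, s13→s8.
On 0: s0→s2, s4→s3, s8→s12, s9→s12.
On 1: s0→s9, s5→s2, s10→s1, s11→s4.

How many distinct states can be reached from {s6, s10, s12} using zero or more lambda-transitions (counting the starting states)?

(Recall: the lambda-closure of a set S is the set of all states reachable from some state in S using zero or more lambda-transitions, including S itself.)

Start with {s6, s10, s12}.
From s6 via lambda: add s1.
From s12 via lambda: add s2, s14.
From s2 via lambda: add s11.
From s11 via lambda: add s0, s13.
From s13 via lambda: add s8.
lambda-closure = {s0, s1, s2, s6, s8, s10, s11, s12, s13, s14}, which has 10 states.

10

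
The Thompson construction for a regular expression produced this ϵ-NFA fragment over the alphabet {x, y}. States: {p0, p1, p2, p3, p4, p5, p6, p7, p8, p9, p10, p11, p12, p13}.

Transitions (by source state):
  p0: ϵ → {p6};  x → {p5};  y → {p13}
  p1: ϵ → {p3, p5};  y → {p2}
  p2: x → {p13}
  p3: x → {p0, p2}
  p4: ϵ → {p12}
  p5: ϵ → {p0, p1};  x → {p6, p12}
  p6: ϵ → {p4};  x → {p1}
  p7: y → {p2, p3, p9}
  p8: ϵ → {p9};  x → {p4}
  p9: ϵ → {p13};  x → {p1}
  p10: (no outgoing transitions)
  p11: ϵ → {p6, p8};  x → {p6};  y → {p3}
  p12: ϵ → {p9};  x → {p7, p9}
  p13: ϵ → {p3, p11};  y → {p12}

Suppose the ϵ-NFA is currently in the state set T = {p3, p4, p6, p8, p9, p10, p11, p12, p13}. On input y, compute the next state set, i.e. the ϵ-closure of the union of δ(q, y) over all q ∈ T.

{p3, p4, p6, p8, p9, p11, p12, p13}

p11 on y → {p3}.
p13 on y → {p12}.
No y-transition from p3, p4, p6, p8, p9, p10, p12.
Union after reading y: {p3, p12}.
Now take the ϵ-closure:
From p12 via ϵ: add p9.
From p9 via ϵ: add p13.
From p13 via ϵ: add p11.
From p11 via ϵ: add p6, p8.
From p6 via ϵ: add p4.
No new states can be added; the closed set is {p3, p4, p6, p8, p9, p11, p12, p13}.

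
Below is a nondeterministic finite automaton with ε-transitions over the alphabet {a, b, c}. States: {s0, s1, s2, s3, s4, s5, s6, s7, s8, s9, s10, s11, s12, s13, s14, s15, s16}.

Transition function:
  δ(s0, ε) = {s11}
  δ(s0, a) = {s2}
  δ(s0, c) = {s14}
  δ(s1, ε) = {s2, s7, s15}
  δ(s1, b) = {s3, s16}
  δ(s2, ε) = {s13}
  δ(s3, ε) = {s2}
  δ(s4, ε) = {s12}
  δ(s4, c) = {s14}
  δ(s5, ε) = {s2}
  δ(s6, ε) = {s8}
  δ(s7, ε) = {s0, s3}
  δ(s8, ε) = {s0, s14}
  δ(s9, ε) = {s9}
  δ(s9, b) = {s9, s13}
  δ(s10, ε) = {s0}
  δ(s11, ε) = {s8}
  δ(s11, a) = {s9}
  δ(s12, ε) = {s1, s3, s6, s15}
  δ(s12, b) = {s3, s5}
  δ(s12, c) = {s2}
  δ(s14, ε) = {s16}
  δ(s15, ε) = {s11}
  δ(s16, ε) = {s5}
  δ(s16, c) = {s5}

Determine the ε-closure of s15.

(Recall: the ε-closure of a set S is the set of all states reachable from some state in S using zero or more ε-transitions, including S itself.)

{s0, s2, s5, s8, s11, s13, s14, s15, s16}

Start with {s15}.
From s15 via ε: add s11.
From s11 via ε: add s8.
From s8 via ε: add s0, s14.
From s14 via ε: add s16.
From s16 via ε: add s5.
From s5 via ε: add s2.
From s2 via ε: add s13.
No new states can be added; the closed set is {s0, s2, s5, s8, s11, s13, s14, s15, s16}.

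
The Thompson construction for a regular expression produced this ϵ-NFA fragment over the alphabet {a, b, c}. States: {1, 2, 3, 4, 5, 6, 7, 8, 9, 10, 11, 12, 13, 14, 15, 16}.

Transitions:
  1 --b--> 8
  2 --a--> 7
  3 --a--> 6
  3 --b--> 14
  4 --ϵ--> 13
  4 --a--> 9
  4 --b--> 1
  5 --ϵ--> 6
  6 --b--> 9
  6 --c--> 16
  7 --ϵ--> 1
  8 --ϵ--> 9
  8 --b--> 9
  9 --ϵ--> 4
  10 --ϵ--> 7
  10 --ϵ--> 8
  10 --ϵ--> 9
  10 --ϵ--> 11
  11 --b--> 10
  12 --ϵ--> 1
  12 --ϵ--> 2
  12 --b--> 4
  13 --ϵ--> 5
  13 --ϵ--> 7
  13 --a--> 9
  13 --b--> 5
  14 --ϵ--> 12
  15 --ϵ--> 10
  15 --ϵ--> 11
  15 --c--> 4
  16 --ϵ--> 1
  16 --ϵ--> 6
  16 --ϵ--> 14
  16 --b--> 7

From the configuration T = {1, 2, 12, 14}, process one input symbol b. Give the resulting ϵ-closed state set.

1 on b → {8}.
12 on b → {4}.
No b-transition from 2, 14.
Union after reading b: {4, 8}.
Now take the ϵ-closure:
From 4 via ϵ: add 13.
From 8 via ϵ: add 9.
From 13 via ϵ: add 5, 7.
From 5 via ϵ: add 6.
From 7 via ϵ: add 1.
No new states can be added; the closed set is {1, 4, 5, 6, 7, 8, 9, 13}.

{1, 4, 5, 6, 7, 8, 9, 13}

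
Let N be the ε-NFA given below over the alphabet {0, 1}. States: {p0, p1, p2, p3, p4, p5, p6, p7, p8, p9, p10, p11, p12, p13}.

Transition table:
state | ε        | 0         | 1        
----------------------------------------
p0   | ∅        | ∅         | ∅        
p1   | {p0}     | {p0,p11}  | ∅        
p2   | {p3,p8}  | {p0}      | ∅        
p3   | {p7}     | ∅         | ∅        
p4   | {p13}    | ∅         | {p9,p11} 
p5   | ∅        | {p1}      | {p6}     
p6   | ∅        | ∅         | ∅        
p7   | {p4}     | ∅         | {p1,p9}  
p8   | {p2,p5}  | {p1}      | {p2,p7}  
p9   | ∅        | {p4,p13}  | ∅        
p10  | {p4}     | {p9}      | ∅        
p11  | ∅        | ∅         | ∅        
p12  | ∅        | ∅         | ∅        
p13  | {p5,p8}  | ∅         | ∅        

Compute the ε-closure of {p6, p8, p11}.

{p2, p3, p4, p5, p6, p7, p8, p11, p13}

Start with {p6, p8, p11}.
From p8 via ε: add p2, p5.
From p2 via ε: add p3.
From p3 via ε: add p7.
From p7 via ε: add p4.
From p4 via ε: add p13.
No new states can be added; the closed set is {p2, p3, p4, p5, p6, p7, p8, p11, p13}.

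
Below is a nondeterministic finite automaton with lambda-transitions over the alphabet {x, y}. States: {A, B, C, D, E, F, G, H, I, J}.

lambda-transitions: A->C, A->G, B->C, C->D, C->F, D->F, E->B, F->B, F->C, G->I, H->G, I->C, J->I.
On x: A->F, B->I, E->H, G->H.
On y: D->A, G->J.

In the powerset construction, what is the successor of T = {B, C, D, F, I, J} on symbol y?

{A, B, C, D, F, G, I}

D on y → {A}.
No y-transition from B, C, F, I, J.
Union after reading y: {A}.
Now take the lambda-closure:
From A via lambda: add C, G.
From C via lambda: add D, F.
From G via lambda: add I.
From F via lambda: add B.
No new states can be added; the closed set is {A, B, C, D, F, G, I}.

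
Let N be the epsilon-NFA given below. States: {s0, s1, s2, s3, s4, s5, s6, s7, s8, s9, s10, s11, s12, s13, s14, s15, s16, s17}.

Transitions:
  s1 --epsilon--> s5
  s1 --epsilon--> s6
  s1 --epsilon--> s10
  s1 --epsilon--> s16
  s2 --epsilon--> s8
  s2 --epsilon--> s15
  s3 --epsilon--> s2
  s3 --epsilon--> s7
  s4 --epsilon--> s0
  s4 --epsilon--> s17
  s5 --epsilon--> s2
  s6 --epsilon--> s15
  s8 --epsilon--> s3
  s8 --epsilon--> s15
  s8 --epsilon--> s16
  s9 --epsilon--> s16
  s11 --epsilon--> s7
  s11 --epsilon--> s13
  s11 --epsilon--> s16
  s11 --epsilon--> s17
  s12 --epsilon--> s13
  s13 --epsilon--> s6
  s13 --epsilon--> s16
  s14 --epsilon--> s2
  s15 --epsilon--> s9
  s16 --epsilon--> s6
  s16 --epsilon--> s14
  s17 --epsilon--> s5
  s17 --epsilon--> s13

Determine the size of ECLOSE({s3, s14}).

9

Start with {s3, s14}.
From s3 via epsilon: add s2, s7.
From s2 via epsilon: add s8, s15.
From s8 via epsilon: add s16.
From s15 via epsilon: add s9.
From s16 via epsilon: add s6.
epsilon-closure = {s2, s3, s6, s7, s8, s9, s14, s15, s16}, which has 9 states.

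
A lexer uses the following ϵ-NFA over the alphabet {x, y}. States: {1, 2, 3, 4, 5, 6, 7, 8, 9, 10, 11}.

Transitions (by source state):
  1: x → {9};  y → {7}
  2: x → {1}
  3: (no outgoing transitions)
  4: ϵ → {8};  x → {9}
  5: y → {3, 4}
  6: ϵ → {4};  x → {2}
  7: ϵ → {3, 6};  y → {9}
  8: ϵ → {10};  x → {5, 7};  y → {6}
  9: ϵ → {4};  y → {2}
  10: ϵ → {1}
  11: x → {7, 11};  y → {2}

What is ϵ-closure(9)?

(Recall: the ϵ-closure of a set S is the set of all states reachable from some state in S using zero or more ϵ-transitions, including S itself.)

{1, 4, 8, 9, 10}

Start with {9}.
From 9 via ϵ: add 4.
From 4 via ϵ: add 8.
From 8 via ϵ: add 10.
From 10 via ϵ: add 1.
No new states can be added; the closed set is {1, 4, 8, 9, 10}.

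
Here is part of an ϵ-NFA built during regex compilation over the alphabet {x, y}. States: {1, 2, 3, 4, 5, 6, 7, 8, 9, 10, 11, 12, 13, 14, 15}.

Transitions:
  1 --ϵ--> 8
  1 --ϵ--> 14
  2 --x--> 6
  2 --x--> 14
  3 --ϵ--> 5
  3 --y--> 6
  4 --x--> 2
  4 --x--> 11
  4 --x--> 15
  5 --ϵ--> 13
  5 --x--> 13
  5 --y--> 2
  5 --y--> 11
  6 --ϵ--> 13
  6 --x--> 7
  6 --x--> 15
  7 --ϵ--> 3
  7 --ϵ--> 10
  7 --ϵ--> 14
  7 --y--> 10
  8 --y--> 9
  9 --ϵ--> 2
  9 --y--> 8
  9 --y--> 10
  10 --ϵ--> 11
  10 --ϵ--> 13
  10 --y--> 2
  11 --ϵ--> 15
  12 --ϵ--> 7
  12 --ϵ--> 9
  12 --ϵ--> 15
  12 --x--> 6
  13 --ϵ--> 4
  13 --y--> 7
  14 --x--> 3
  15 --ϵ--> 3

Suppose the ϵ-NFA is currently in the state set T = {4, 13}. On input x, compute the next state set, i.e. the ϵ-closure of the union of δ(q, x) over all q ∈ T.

{2, 3, 4, 5, 11, 13, 15}

4 on x → {2, 11, 15}.
No x-transition from 13.
Union after reading x: {2, 11, 15}.
Now take the ϵ-closure:
From 15 via ϵ: add 3.
From 3 via ϵ: add 5.
From 5 via ϵ: add 13.
From 13 via ϵ: add 4.
No new states can be added; the closed set is {2, 3, 4, 5, 11, 13, 15}.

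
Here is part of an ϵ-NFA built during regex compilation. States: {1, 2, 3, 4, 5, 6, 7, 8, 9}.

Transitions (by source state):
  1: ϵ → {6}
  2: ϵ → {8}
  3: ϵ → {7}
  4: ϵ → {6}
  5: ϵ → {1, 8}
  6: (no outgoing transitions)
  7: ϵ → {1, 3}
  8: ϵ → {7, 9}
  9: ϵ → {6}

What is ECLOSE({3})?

Start with {3}.
From 3 via ϵ: add 7.
From 7 via ϵ: add 1.
From 1 via ϵ: add 6.
No new states can be added; the closed set is {1, 3, 6, 7}.

{1, 3, 6, 7}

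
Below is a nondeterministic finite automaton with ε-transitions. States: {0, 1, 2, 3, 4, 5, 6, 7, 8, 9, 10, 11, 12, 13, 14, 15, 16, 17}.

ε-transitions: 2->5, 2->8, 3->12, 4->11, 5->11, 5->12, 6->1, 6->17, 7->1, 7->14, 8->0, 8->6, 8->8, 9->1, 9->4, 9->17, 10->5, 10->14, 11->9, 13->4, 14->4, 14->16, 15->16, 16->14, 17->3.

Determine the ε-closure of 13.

Start with {13}.
From 13 via ε: add 4.
From 4 via ε: add 11.
From 11 via ε: add 9.
From 9 via ε: add 1, 17.
From 17 via ε: add 3.
From 3 via ε: add 12.
No new states can be added; the closed set is {1, 3, 4, 9, 11, 12, 13, 17}.

{1, 3, 4, 9, 11, 12, 13, 17}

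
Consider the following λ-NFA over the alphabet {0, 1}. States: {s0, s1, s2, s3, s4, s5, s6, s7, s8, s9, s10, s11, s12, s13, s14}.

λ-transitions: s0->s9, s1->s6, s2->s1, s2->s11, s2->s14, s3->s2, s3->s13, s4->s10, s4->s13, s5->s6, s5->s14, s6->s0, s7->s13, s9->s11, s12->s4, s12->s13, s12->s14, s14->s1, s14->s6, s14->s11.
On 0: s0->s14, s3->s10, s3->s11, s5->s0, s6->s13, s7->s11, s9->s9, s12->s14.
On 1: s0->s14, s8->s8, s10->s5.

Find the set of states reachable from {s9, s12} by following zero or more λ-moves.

Start with {s9, s12}.
From s9 via λ: add s11.
From s12 via λ: add s4, s13, s14.
From s4 via λ: add s10.
From s14 via λ: add s1, s6.
From s6 via λ: add s0.
No new states can be added; the closed set is {s0, s1, s4, s6, s9, s10, s11, s12, s13, s14}.

{s0, s1, s4, s6, s9, s10, s11, s12, s13, s14}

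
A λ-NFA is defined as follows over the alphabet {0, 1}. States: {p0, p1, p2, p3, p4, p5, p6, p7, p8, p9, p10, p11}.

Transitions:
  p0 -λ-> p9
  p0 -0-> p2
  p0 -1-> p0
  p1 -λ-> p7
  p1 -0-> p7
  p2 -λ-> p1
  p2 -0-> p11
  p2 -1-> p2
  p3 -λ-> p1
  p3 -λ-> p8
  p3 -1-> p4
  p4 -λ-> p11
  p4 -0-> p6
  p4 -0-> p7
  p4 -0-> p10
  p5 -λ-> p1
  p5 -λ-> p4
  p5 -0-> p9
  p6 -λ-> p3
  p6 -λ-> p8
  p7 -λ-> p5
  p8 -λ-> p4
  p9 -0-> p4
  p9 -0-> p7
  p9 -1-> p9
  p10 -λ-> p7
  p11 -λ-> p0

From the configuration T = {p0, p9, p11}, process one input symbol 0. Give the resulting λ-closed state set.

{p0, p1, p2, p4, p5, p7, p9, p11}

p0 on 0 → {p2}.
p9 on 0 → {p4, p7}.
No 0-transition from p11.
Union after reading 0: {p2, p4, p7}.
Now take the λ-closure:
From p2 via λ: add p1.
From p4 via λ: add p11.
From p7 via λ: add p5.
From p11 via λ: add p0.
From p0 via λ: add p9.
No new states can be added; the closed set is {p0, p1, p2, p4, p5, p7, p9, p11}.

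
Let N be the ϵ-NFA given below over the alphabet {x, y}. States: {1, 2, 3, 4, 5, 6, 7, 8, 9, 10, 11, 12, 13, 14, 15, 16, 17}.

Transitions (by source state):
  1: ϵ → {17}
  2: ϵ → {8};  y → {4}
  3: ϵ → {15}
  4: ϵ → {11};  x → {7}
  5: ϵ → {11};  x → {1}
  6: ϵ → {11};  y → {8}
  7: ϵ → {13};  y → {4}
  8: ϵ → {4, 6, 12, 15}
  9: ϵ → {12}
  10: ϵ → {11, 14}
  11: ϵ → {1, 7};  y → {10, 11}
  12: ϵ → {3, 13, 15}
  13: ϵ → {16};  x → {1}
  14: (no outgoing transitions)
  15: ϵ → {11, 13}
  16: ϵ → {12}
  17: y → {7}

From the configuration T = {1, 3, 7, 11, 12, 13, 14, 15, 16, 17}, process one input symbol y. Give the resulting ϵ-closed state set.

{1, 3, 4, 7, 10, 11, 12, 13, 14, 15, 16, 17}

7 on y → {4}.
11 on y → {10, 11}.
17 on y → {7}.
No y-transition from 1, 3, 12, 13, 14, 15, 16.
Union after reading y: {4, 7, 10, 11}.
Now take the ϵ-closure:
From 7 via ϵ: add 13.
From 10 via ϵ: add 14.
From 11 via ϵ: add 1.
From 1 via ϵ: add 17.
From 13 via ϵ: add 16.
From 16 via ϵ: add 12.
From 12 via ϵ: add 3, 15.
No new states can be added; the closed set is {1, 3, 4, 7, 10, 11, 12, 13, 14, 15, 16, 17}.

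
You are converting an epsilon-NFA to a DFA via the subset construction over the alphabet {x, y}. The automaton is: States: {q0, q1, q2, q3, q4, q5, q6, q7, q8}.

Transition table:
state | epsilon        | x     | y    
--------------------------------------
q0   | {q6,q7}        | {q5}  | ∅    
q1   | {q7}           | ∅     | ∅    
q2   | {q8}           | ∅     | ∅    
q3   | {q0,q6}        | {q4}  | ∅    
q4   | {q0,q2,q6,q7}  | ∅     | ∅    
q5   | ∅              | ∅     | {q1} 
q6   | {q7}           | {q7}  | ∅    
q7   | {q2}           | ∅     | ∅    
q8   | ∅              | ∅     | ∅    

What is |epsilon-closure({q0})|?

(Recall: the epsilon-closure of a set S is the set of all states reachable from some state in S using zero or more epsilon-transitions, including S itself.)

Start with {q0}.
From q0 via epsilon: add q6, q7.
From q7 via epsilon: add q2.
From q2 via epsilon: add q8.
epsilon-closure = {q0, q2, q6, q7, q8}, which has 5 states.

5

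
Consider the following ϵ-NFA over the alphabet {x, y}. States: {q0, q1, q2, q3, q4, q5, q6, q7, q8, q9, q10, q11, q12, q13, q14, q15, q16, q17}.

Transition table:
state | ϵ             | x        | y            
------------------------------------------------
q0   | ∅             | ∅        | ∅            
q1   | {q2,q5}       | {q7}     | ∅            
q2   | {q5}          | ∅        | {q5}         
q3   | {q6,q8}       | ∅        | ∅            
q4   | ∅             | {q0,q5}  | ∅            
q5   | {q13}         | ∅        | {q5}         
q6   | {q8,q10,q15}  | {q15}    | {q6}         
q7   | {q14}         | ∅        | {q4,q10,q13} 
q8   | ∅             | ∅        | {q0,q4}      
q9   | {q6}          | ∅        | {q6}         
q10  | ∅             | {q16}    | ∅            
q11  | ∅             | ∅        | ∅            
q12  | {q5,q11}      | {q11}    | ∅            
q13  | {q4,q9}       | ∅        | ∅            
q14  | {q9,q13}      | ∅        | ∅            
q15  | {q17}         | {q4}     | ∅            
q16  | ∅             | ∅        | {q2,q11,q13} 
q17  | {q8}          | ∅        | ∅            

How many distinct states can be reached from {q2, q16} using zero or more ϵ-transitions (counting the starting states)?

Start with {q2, q16}.
From q2 via ϵ: add q5.
From q5 via ϵ: add q13.
From q13 via ϵ: add q4, q9.
From q9 via ϵ: add q6.
From q6 via ϵ: add q8, q10, q15.
From q15 via ϵ: add q17.
ϵ-closure = {q2, q4, q5, q6, q8, q9, q10, q13, q15, q16, q17}, which has 11 states.

11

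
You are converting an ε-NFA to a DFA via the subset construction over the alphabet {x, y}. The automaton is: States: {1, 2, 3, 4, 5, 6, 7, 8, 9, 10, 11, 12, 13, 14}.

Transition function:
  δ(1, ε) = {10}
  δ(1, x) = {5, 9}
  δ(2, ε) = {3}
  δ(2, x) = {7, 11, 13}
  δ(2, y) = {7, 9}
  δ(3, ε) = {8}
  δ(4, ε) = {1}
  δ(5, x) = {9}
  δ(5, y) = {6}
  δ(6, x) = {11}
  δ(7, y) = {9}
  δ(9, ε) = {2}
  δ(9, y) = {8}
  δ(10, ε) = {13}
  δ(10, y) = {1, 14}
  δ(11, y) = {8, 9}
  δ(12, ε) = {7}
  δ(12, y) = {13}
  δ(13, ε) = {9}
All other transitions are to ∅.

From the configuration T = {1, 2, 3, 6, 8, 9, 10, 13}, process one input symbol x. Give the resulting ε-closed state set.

1 on x → {5, 9}.
2 on x → {7, 11, 13}.
6 on x → {11}.
No x-transition from 3, 8, 9, 10, 13.
Union after reading x: {5, 7, 9, 11, 13}.
Now take the ε-closure:
From 9 via ε: add 2.
From 2 via ε: add 3.
From 3 via ε: add 8.
No new states can be added; the closed set is {2, 3, 5, 7, 8, 9, 11, 13}.

{2, 3, 5, 7, 8, 9, 11, 13}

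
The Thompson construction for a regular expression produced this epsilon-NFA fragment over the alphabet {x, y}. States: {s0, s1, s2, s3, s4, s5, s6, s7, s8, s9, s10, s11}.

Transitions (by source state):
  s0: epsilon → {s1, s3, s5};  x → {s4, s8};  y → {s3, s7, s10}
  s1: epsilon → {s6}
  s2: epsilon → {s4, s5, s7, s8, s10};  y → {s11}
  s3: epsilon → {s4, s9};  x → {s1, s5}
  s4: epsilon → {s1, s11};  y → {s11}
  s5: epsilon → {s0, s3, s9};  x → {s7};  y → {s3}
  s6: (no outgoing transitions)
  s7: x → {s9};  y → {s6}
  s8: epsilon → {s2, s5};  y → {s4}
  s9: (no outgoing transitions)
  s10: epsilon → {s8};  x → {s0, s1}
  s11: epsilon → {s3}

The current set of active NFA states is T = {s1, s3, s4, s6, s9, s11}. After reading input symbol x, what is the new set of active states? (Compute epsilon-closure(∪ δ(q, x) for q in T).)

s3 on x → {s1, s5}.
No x-transition from s1, s4, s6, s9, s11.
Union after reading x: {s1, s5}.
Now take the epsilon-closure:
From s1 via epsilon: add s6.
From s5 via epsilon: add s0, s3, s9.
From s3 via epsilon: add s4.
From s4 via epsilon: add s11.
No new states can be added; the closed set is {s0, s1, s3, s4, s5, s6, s9, s11}.

{s0, s1, s3, s4, s5, s6, s9, s11}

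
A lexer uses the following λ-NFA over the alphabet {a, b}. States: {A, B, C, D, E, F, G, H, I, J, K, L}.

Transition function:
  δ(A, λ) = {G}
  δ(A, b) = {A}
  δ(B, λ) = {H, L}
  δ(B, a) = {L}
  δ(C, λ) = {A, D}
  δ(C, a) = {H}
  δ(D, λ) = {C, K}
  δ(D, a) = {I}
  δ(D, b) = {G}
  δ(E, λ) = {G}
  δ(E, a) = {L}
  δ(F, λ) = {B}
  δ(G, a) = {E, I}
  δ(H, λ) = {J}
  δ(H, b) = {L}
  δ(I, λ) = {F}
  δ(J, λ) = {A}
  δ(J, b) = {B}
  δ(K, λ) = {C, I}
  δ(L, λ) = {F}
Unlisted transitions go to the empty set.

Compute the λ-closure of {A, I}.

{A, B, F, G, H, I, J, L}

Start with {A, I}.
From A via λ: add G.
From I via λ: add F.
From F via λ: add B.
From B via λ: add H, L.
From H via λ: add J.
No new states can be added; the closed set is {A, B, F, G, H, I, J, L}.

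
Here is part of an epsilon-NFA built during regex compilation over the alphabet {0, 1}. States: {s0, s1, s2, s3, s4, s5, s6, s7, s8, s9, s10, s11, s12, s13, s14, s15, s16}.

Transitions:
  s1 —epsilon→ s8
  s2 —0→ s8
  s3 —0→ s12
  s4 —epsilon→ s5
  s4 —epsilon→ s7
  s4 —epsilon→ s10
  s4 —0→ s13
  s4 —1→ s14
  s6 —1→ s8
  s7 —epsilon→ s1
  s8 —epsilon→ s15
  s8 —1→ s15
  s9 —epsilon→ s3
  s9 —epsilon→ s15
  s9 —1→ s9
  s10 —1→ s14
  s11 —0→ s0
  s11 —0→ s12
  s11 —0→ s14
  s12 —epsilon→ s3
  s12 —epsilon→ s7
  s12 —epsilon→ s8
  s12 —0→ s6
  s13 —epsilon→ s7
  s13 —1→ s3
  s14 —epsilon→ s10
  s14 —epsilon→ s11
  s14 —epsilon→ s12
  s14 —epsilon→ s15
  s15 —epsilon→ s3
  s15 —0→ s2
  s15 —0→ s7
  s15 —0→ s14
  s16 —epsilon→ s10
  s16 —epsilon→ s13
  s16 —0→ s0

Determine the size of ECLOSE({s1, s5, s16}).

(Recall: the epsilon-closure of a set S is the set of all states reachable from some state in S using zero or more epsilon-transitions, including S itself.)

9

Start with {s1, s5, s16}.
From s1 via epsilon: add s8.
From s16 via epsilon: add s10, s13.
From s8 via epsilon: add s15.
From s13 via epsilon: add s7.
From s15 via epsilon: add s3.
epsilon-closure = {s1, s3, s5, s7, s8, s10, s13, s15, s16}, which has 9 states.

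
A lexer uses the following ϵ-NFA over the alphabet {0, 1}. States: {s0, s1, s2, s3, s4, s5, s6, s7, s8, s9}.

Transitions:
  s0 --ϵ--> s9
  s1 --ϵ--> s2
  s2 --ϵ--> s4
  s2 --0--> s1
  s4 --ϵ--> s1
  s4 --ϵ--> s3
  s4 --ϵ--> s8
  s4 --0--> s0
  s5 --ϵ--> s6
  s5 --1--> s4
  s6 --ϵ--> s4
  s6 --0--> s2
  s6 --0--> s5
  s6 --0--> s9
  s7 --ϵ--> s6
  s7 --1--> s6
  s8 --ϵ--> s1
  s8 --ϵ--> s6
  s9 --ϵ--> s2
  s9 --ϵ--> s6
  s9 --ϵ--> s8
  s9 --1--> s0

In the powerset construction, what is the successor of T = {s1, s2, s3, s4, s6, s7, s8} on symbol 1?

{s1, s2, s3, s4, s6, s8}

s7 on 1 → {s6}.
No 1-transition from s1, s2, s3, s4, s6, s8.
Union after reading 1: {s6}.
Now take the ϵ-closure:
From s6 via ϵ: add s4.
From s4 via ϵ: add s1, s3, s8.
From s1 via ϵ: add s2.
No new states can be added; the closed set is {s1, s2, s3, s4, s6, s8}.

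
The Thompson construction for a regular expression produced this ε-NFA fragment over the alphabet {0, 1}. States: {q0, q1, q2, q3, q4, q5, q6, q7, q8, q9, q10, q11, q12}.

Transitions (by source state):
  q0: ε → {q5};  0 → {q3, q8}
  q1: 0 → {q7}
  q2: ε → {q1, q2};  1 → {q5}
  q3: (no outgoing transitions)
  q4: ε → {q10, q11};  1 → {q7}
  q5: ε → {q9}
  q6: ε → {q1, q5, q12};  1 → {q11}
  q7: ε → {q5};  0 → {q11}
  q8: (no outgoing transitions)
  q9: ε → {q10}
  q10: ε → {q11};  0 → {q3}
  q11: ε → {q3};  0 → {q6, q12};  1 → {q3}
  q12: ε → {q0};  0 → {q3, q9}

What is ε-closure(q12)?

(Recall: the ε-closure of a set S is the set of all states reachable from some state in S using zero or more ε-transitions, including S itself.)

{q0, q3, q5, q9, q10, q11, q12}

Start with {q12}.
From q12 via ε: add q0.
From q0 via ε: add q5.
From q5 via ε: add q9.
From q9 via ε: add q10.
From q10 via ε: add q11.
From q11 via ε: add q3.
No new states can be added; the closed set is {q0, q3, q5, q9, q10, q11, q12}.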